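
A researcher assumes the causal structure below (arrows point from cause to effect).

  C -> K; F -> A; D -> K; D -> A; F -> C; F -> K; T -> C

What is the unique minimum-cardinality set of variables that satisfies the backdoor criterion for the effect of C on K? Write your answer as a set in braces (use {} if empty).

Variables eligible for adjustment (non-descendants of C, excluding C and K): {A, D, F, T}.
Backdoor paths from C to K:
  P1: C <- F -> A <- D -> K
  P2: C <- F -> K
The empty set is not sufficient: P2 (C <- F -> K) has no collider blocking it and no conditioned non-collider, so it is open.
Try {F}:
  P1: blocked at fork node F ∈ conditioning set.
  P2: blocked at fork node F ∈ conditioning set.
{F} contains no descendant of C and blocks every backdoor path.
No other singleton works — e.g. {D} leaves P2 open — so {F} is the unique smallest valid adjustment set.

{F}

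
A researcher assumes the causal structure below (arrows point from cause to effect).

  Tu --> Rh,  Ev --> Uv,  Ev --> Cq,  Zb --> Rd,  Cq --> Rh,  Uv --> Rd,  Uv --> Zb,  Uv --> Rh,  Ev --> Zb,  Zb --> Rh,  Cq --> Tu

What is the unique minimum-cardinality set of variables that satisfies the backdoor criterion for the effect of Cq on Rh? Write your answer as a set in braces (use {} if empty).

{Ev}

Variables eligible for adjustment (non-descendants of Cq, excluding Cq and Rh): {Ev, Rd, Uv, Zb}.
Backdoor paths from Cq to Rh:
  P1: Cq <- Ev -> Uv -> Zb -> Rh
  P2: Cq <- Ev -> Uv -> Rh
  P3: Cq <- Ev -> Uv -> Rd <- Zb -> Rh
  P4: Cq <- Ev -> Zb <- Uv -> Rh
  P5: Cq <- Ev -> Zb -> Rh
  P6: Cq <- Ev -> Zb -> Rd <- Uv -> Rh
The empty set is not sufficient: P1 (Cq <- Ev -> Uv -> Zb -> Rh) has no collider blocking it and no conditioned non-collider, so it is open.
Try {Ev}:
  P1: blocked at fork node Ev ∈ conditioning set.
  P2: blocked at fork node Ev ∈ conditioning set.
  P3: blocked at fork node Ev ∈ conditioning set.
  P4: blocked at fork node Ev ∈ conditioning set.
  P5: blocked at fork node Ev ∈ conditioning set.
  P6: blocked at fork node Ev ∈ conditioning set.
{Ev} contains no descendant of Cq and blocks every backdoor path.
No other singleton works — e.g. {Uv} leaves P5 open — so {Ev} is the unique smallest valid adjustment set.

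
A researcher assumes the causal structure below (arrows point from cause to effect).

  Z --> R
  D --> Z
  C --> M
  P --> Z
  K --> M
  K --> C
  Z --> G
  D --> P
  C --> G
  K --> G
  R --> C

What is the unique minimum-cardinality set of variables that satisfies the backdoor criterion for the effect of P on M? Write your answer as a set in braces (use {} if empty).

{D}

Variables eligible for adjustment (non-descendants of P, excluding P and M): {D, K}.
Backdoor paths from P to M:
  P1: P <- D -> Z -> R -> C <- K -> M
  P2: P <- D -> Z -> R -> C -> M
  P3: P <- D -> Z -> R -> C -> G <- K -> M
  P4: P <- D -> Z -> G <- K -> C -> M
  P5: P <- D -> Z -> G <- K -> M
  P6: P <- D -> Z -> G <- C <- K -> M
  P7: P <- D -> Z -> G <- C -> M
The empty set is not sufficient: P2 (P <- D -> Z -> R -> C -> M) has no collider blocking it and no conditioned non-collider, so it is open.
Try {D}:
  P1: blocked at fork node D ∈ conditioning set.
  P2: blocked at fork node D ∈ conditioning set.
  P3: blocked at fork node D ∈ conditioning set.
  P4: blocked at fork node D ∈ conditioning set.
  P5: blocked at fork node D ∈ conditioning set.
  P6: blocked at fork node D ∈ conditioning set.
  P7: blocked at fork node D ∈ conditioning set.
{D} contains no descendant of P and blocks every backdoor path.
No other singleton works — e.g. {K} leaves P2 open — so {D} is the unique smallest valid adjustment set.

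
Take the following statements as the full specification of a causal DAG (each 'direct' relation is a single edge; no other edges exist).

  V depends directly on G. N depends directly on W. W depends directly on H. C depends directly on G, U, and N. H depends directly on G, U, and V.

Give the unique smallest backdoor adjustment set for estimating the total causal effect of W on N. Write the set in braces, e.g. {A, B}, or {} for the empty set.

{}

Variables eligible for adjustment (non-descendants of W, excluding W and N): {G, H, U, V}.
Backdoor paths from W to N:
  P1: W <- H <- U -> C <- N
  P2: W <- H <- G -> C <- N
  P3: W <- H <- V <- G -> C <- N
Each backdoor path contains an unconditioned collider, so every path is already blocked with the empty conditioning set:
  P1: blocked at collider C (neither it nor any descendant is in the conditioning set).
  P2: blocked at collider C (neither it nor any descendant is in the conditioning set).
  P3: blocked at collider C (neither it nor any descendant is in the conditioning set).
The empty set is therefore the unique smallest valid set.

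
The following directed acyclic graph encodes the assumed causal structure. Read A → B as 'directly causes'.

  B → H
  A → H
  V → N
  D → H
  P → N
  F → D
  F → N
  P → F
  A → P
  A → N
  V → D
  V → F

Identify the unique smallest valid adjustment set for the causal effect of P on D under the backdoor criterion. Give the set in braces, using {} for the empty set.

Variables eligible for adjustment (non-descendants of P, excluding P and D): {A, B, V}.
Backdoor paths from P to D:
  P1: P <- A -> H <- D
  P2: P <- A -> N <- V -> F -> D
  P3: P <- A -> N <- V -> D
  P4: P <- A -> N <- F <- V -> D
  P5: P <- A -> N <- F -> D
Each backdoor path contains an unconditioned collider, so every path is already blocked with the empty conditioning set:
  P1: blocked at collider H (neither it nor any descendant is in the conditioning set).
  P2: blocked at collider N (neither it nor any descendant is in the conditioning set).
  P3: blocked at collider N (neither it nor any descendant is in the conditioning set).
  P4: blocked at collider N (neither it nor any descendant is in the conditioning set).
  P5: blocked at collider N (neither it nor any descendant is in the conditioning set).
The empty set is therefore the unique smallest valid set.

{}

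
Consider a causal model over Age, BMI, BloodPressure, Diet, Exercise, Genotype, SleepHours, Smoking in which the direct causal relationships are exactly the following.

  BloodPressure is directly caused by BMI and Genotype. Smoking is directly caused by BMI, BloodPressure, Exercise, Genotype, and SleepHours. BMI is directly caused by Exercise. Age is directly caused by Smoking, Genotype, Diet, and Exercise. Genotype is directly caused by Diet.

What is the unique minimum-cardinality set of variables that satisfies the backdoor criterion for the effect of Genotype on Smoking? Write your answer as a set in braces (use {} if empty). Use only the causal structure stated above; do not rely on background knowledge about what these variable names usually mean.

{}

Variables eligible for adjustment (non-descendants of Genotype, excluding Genotype and Smoking): {BMI, Diet, Exercise, SleepHours}.
Backdoor paths from Genotype to Smoking:
  P1: Genotype <- Diet -> Age <- Exercise -> BMI -> BloodPressure -> Smoking
  P2: Genotype <- Diet -> Age <- Exercise -> BMI -> Smoking
  P3: Genotype <- Diet -> Age <- Exercise -> Smoking
  P4: Genotype <- Diet -> Age <- Smoking
Each backdoor path contains an unconditioned collider, so every path is already blocked with the empty conditioning set:
  P1: blocked at collider Age (neither it nor any descendant is in the conditioning set).
  P2: blocked at collider Age (neither it nor any descendant is in the conditioning set).
  P3: blocked at collider Age (neither it nor any descendant is in the conditioning set).
  P4: blocked at collider Age (neither it nor any descendant is in the conditioning set).
The empty set is therefore the unique smallest valid set.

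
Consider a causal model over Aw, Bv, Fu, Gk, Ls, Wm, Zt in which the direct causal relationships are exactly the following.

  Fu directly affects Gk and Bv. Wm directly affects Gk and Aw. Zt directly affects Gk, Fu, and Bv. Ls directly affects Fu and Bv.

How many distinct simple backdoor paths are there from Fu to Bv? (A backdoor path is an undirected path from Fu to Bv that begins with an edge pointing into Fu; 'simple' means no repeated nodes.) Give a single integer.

2

A backdoor path from Fu to Bv is any simple undirected path whose first edge points into Fu (i.e. leaves Fu via a parent).
Parents of Fu: {Ls, Zt}.
Enumerating:
  P1: Fu <- Zt -> Bv
  P2: Fu <- Ls -> Bv
That exhausts the simple backdoor paths. Count: 2.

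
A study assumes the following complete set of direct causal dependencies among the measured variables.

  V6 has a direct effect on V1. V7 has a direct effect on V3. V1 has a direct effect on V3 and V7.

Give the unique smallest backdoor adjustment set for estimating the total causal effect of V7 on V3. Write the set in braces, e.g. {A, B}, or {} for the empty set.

Variables eligible for adjustment (non-descendants of V7, excluding V7 and V3): {V1, V6}.
Backdoor paths from V7 to V3:
  P1: V7 <- V1 -> V3
The empty set is not sufficient: P1 (V7 <- V1 -> V3) has no collider blocking it and no conditioned non-collider, so it is open.
Try {V1}:
  P1: blocked at fork node V1 ∈ conditioning set.
{V1} contains no descendant of V7 and blocks every backdoor path.
No other singleton works — e.g. {V6} leaves P1 open — so {V1} is the unique smallest valid adjustment set.

{V1}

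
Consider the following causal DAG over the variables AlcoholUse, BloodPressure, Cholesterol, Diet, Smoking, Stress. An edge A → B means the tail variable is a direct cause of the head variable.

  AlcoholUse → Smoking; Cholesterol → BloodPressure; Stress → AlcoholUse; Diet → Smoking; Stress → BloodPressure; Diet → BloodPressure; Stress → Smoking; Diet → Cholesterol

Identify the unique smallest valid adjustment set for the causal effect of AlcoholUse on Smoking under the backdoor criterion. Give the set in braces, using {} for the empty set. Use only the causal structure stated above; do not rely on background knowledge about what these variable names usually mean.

Variables eligible for adjustment (non-descendants of AlcoholUse, excluding AlcoholUse and Smoking): {BloodPressure, Cholesterol, Diet, Stress}.
Backdoor paths from AlcoholUse to Smoking:
  P1: AlcoholUse <- Stress -> BloodPressure <- Diet -> Smoking
  P2: AlcoholUse <- Stress -> BloodPressure <- Cholesterol <- Diet -> Smoking
  P3: AlcoholUse <- Stress -> Smoking
The empty set is not sufficient: P3 (AlcoholUse <- Stress -> Smoking) has no collider blocking it and no conditioned non-collider, so it is open.
Try {Stress}:
  P1: blocked at fork node Stress ∈ conditioning set.
  P2: blocked at fork node Stress ∈ conditioning set.
  P3: blocked at fork node Stress ∈ conditioning set.
{Stress} contains no descendant of AlcoholUse and blocks every backdoor path.
No other singleton works — e.g. {Diet} leaves P3 open — so {Stress} is the unique smallest valid adjustment set.

{Stress}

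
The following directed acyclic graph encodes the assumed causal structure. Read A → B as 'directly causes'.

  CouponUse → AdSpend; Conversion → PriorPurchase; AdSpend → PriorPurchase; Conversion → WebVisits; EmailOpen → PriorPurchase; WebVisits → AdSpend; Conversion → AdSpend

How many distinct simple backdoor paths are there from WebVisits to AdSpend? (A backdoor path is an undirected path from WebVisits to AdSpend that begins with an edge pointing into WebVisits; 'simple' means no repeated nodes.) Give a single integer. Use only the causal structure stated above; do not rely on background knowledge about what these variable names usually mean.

A backdoor path from WebVisits to AdSpend is any simple undirected path whose first edge points into WebVisits (i.e. leaves WebVisits via a parent).
Parents of WebVisits: {Conversion}.
Enumerating:
  P1: WebVisits <- Conversion -> AdSpend
  P2: WebVisits <- Conversion -> PriorPurchase <- AdSpend
That exhausts the simple backdoor paths. Count: 2.

2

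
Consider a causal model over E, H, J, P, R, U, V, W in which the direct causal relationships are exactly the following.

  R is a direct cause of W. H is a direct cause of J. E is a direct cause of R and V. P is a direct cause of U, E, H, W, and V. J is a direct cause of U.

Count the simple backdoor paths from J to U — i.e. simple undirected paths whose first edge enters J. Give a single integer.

A backdoor path from J to U is any simple undirected path whose first edge points into J (i.e. leaves J via a parent).
Parents of J: {H}.
Enumerating:
  P1: J <- H <- P -> U
That exhausts the simple backdoor paths. Count: 1.

1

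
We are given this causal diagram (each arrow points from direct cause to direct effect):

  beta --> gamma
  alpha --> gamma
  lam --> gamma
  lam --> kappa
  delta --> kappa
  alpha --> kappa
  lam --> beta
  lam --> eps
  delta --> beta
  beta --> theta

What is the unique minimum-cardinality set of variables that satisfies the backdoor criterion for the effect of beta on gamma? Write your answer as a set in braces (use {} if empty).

{lam}

Variables eligible for adjustment (non-descendants of beta, excluding beta and gamma): {alpha, delta, eps, kappa, lam}.
Backdoor paths from beta to gamma:
  P1: beta <- lam -> gamma
  P2: beta <- lam -> kappa <- alpha -> gamma
  P3: beta <- delta -> kappa <- lam -> gamma
  P4: beta <- delta -> kappa <- alpha -> gamma
The empty set is not sufficient: P1 (beta <- lam -> gamma) has no collider blocking it and no conditioned non-collider, so it is open.
Try {lam}:
  P1: blocked at fork node lam ∈ conditioning set.
  P2: blocked at fork node lam ∈ conditioning set.
  P3: blocked at collider kappa (neither it nor any descendant is in the conditioning set).
  P4: blocked at collider kappa (neither it nor any descendant is in the conditioning set).
{lam} contains no descendant of beta and blocks every backdoor path.
No other singleton works — e.g. {alpha} leaves P1 open — so {lam} is the unique smallest valid adjustment set.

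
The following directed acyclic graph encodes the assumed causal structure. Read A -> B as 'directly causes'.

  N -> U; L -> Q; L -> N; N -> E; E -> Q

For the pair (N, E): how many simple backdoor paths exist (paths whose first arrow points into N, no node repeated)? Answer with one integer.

A backdoor path from N to E is any simple undirected path whose first edge points into N (i.e. leaves N via a parent).
Parents of N: {L}.
Enumerating:
  P1: N <- L -> Q <- E
That exhausts the simple backdoor paths. Count: 1.

1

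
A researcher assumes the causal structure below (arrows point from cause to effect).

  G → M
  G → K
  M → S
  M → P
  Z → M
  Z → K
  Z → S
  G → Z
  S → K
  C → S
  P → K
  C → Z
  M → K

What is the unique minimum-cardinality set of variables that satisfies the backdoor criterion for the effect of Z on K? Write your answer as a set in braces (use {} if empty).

Variables eligible for adjustment (non-descendants of Z, excluding Z and K): {C, G}.
Backdoor paths from Z to K:
  P1: Z <- C -> S <- M <- G -> K
  P2: Z <- C -> S <- M -> P -> K
  P3: Z <- C -> S <- M -> K
  P4: Z <- C -> S -> K
  P5: Z <- G -> M -> S -> K
  P6: Z <- G -> M -> P -> K
  P7: Z <- G -> M -> K
  P8: Z <- G -> K
The empty set is not sufficient: P4 (Z <- C -> S -> K) has no collider blocking it and no conditioned non-collider, so it is open.
Try {C, G}:
  P1: blocked at fork node C ∈ conditioning set.
  P2: blocked at fork node C ∈ conditioning set.
  P3: blocked at fork node C ∈ conditioning set.
  P4: blocked at fork node C ∈ conditioning set.
  P5: blocked at fork node G ∈ conditioning set.
  P6: blocked at fork node G ∈ conditioning set.
  P7: blocked at fork node G ∈ conditioning set.
  P8: blocked at fork node G ∈ conditioning set.
{C, G} contains no descendant of Z and blocks every backdoor path.
Every element of {C, G} is needed (dropping C leaves P4 open; dropping G leaves P5 open), so no proper subset is valid.
Among all size-2 subsets of the eligible variables, only {C, G} blocks every backdoor path, so it is the unique smallest valid adjustment set.

{C, G}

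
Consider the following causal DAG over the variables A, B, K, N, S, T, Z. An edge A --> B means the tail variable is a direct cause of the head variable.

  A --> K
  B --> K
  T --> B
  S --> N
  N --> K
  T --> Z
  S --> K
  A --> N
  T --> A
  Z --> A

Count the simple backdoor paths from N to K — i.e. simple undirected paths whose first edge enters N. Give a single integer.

4

A backdoor path from N to K is any simple undirected path whose first edge points into N (i.e. leaves N via a parent).
Parents of N: {A, S}.
Enumerating:
  P1: N <- S -> K
  P2: N <- A <- T -> B -> K
  P3: N <- A <- Z <- T -> B -> K
  P4: N <- A -> K
That exhausts the simple backdoor paths. Count: 4.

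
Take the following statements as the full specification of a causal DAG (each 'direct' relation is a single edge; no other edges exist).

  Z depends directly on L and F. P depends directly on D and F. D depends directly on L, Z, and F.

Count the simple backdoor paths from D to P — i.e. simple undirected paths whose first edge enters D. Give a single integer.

3

A backdoor path from D to P is any simple undirected path whose first edge points into D (i.e. leaves D via a parent).
Parents of D: {F, L, Z}.
Enumerating:
  P1: D <- F -> P
  P2: D <- L -> Z <- F -> P
  P3: D <- Z <- F -> P
That exhausts the simple backdoor paths. Count: 3.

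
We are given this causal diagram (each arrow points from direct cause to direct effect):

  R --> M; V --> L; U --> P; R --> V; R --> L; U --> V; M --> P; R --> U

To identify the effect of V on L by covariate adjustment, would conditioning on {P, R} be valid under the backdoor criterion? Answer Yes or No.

Backdoor paths from V to L (paths whose first edge points into V):
  P1: V <- R -> L
  P2: V <- U <- R -> L
  P3: V <- U -> P <- M <- R -> L
Condition 1 (no descendant of V in the set): holds — descendants of V are {L}; none are in {P, R}.
Condition 2 (every backdoor path blocked by {P, R}):
  P1: blocked at fork node R ∈ conditioning set.
  P2: blocked at fork node R ∈ conditioning set.
  P3: blocked at fork node R ∈ conditioning set.
{P, R} satisfies the backdoor criterion.

Yes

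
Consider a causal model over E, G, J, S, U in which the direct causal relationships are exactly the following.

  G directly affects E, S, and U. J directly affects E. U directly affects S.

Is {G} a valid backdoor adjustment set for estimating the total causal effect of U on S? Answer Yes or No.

Backdoor paths from U to S (paths whose first edge points into U):
  P1: U <- G -> S
Condition 1 (no descendant of U in the set): holds — descendants of U are {S}; none are in {G}.
Condition 2 (every backdoor path blocked by {G}):
  P1: blocked at fork node G ∈ conditioning set.
{G} satisfies the backdoor criterion.

Yes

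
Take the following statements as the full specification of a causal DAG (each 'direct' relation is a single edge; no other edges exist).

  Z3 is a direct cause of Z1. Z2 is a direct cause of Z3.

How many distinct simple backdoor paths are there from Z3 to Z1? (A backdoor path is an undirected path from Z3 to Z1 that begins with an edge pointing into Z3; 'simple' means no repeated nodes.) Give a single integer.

0

A backdoor path from Z3 to Z1 is any simple undirected path whose first edge points into Z3 (i.e. leaves Z3 via a parent).
Parents of Z3: {Z2}.
No simple path from any parent of Z3 reaches Z1 without revisiting Z3, so there are no backdoor paths.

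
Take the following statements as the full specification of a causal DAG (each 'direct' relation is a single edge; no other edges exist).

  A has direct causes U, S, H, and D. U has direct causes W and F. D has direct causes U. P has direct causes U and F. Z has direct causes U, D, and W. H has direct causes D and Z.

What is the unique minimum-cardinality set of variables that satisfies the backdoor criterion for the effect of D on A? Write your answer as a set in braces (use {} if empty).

Variables eligible for adjustment (non-descendants of D, excluding D and A): {F, P, S, U, W}.
Backdoor paths from D to A:
  P1: D <- U <- W -> Z -> H -> A
  P2: D <- U -> Z -> H -> A
  P3: D <- U -> A
The empty set is not sufficient: P1 (D <- U <- W -> Z -> H -> A) has no collider blocking it and no conditioned non-collider, so it is open.
Try {U}:
  P1: blocked at chain node U ∈ conditioning set.
  P2: blocked at fork node U ∈ conditioning set.
  P3: blocked at fork node U ∈ conditioning set.
{U} contains no descendant of D and blocks every backdoor path.
No other singleton works — e.g. {F} leaves P1 open — so {U} is the unique smallest valid adjustment set.

{U}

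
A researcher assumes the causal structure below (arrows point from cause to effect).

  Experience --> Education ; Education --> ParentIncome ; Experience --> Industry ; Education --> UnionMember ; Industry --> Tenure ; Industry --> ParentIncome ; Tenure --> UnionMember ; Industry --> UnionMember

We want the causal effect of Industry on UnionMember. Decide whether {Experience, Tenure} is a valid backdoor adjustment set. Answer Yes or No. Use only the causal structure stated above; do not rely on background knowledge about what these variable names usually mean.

No

Backdoor paths from Industry to UnionMember (paths whose first edge points into Industry):
  P1: Industry <- Experience -> Education -> UnionMember
Condition 1 (no descendant of Industry in the set): FAILS — Tenure is a descendant of Industry.
Condition 2 (every backdoor path blocked by {Experience, Tenure}):
  P1: blocked at fork node Experience ∈ conditioning set.
{Experience, Tenure} does not satisfy the backdoor criterion.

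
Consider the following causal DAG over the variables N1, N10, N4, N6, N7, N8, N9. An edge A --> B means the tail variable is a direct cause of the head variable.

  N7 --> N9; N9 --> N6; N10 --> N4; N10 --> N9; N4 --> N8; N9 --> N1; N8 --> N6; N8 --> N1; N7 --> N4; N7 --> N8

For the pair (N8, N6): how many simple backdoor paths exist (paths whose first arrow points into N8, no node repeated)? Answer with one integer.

4

A backdoor path from N8 to N6 is any simple undirected path whose first edge points into N8 (i.e. leaves N8 via a parent).
Parents of N8: {N4, N7}.
Enumerating:
  P1: N8 <- N7 -> N4 <- N10 -> N9 -> N6
  P2: N8 <- N7 -> N9 -> N6
  P3: N8 <- N4 <- N10 -> N9 -> N6
  P4: N8 <- N4 <- N7 -> N9 -> N6
That exhausts the simple backdoor paths. Count: 4.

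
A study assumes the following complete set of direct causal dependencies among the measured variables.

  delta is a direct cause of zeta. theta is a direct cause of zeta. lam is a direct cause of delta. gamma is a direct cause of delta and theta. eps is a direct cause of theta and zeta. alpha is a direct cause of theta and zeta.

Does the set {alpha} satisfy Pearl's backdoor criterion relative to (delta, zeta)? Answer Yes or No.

Backdoor paths from delta to zeta (paths whose first edge points into delta):
  P1: delta <- gamma -> theta <- eps -> zeta
  P2: delta <- gamma -> theta <- alpha -> zeta
  P3: delta <- gamma -> theta -> zeta
Condition 1 (no descendant of delta in the set): holds — descendants of delta are {zeta}; none are in {alpha}.
Condition 2 (every backdoor path blocked by {alpha}):
  P1: blocked at collider theta (neither it nor any descendant is in the conditioning set).
  P2: blocked at collider theta (neither it nor any descendant is in the conditioning set).
  P3: open — no interior node is in the conditioning set.
{alpha} does not satisfy the backdoor criterion.

No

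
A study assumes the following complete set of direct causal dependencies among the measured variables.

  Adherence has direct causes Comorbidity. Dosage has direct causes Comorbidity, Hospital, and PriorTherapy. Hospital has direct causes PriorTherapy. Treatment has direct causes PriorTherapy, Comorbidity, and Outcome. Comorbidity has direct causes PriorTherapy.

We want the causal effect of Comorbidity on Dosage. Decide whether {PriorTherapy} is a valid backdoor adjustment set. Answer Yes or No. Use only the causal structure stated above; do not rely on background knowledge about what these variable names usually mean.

Yes

Backdoor paths from Comorbidity to Dosage (paths whose first edge points into Comorbidity):
  P1: Comorbidity <- PriorTherapy -> Hospital -> Dosage
  P2: Comorbidity <- PriorTherapy -> Dosage
Condition 1 (no descendant of Comorbidity in the set): holds — descendants of Comorbidity are {Adherence, Dosage, Treatment}; none are in {PriorTherapy}.
Condition 2 (every backdoor path blocked by {PriorTherapy}):
  P1: blocked at fork node PriorTherapy ∈ conditioning set.
  P2: blocked at fork node PriorTherapy ∈ conditioning set.
{PriorTherapy} satisfies the backdoor criterion.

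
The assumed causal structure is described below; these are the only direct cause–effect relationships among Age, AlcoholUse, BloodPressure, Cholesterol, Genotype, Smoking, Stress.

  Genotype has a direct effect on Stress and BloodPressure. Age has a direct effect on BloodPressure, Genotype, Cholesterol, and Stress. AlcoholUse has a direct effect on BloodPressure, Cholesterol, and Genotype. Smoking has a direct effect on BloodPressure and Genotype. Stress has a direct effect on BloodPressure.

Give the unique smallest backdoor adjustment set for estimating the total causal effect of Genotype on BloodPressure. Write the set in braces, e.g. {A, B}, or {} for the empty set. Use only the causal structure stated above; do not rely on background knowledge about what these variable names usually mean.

Variables eligible for adjustment (non-descendants of Genotype, excluding Genotype and BloodPressure): {Age, AlcoholUse, Cholesterol, Smoking}.
Backdoor paths from Genotype to BloodPressure:
  P1: Genotype <- Smoking -> BloodPressure
  P2: Genotype <- AlcoholUse -> BloodPressure
  P3: Genotype <- AlcoholUse -> Cholesterol <- Age -> Stress -> BloodPressure
  P4: Genotype <- AlcoholUse -> Cholesterol <- Age -> BloodPressure
  P5: Genotype <- Age -> Stress -> BloodPressure
  P6: Genotype <- Age -> BloodPressure
  P7: Genotype <- Age -> Cholesterol <- AlcoholUse -> BloodPressure
The empty set is not sufficient: P1 (Genotype <- Smoking -> BloodPressure) has no collider blocking it and no conditioned non-collider, so it is open.
Try {Age, AlcoholUse, Smoking}:
  P1: blocked at fork node Smoking ∈ conditioning set.
  P2: blocked at fork node AlcoholUse ∈ conditioning set.
  P3: blocked at fork node AlcoholUse ∈ conditioning set.
  P4: blocked at fork node AlcoholUse ∈ conditioning set.
  P5: blocked at fork node Age ∈ conditioning set.
  P6: blocked at fork node Age ∈ conditioning set.
  P7: blocked at fork node Age ∈ conditioning set.
{Age, AlcoholUse, Smoking} contains no descendant of Genotype and blocks every backdoor path.
Every element of {Age, AlcoholUse, Smoking} is needed (dropping Age leaves P5 open; dropping AlcoholUse leaves P2 open; dropping Smoking leaves P1 open), so no proper subset is valid.
Among all size-3 subsets of the eligible variables, only {Age, AlcoholUse, Smoking} blocks every backdoor path, so it is the unique smallest valid adjustment set.

{Age, AlcoholUse, Smoking}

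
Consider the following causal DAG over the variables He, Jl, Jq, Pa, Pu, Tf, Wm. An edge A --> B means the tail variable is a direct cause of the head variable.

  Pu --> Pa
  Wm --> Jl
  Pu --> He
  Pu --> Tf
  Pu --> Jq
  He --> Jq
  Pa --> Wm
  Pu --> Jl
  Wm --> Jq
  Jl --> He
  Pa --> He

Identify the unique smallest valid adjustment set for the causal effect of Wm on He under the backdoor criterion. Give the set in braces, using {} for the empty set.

Variables eligible for adjustment (non-descendants of Wm, excluding Wm and He): {Pa, Pu, Tf}.
Backdoor paths from Wm to He:
  P1: Wm <- Pa <- Pu -> Jl -> He
  P2: Wm <- Pa <- Pu -> He
  P3: Wm <- Pa <- Pu -> Jq <- He
  P4: Wm <- Pa -> He
The empty set is not sufficient: P1 (Wm <- Pa <- Pu -> Jl -> He) has no collider blocking it and no conditioned non-collider, so it is open.
Try {Pa}:
  P1: blocked at chain node Pa ∈ conditioning set.
  P2: blocked at chain node Pa ∈ conditioning set.
  P3: blocked at chain node Pa ∈ conditioning set.
  P4: blocked at fork node Pa ∈ conditioning set.
{Pa} contains no descendant of Wm and blocks every backdoor path.
No other singleton works — e.g. {Pu} leaves P4 open — so {Pa} is the unique smallest valid adjustment set.

{Pa}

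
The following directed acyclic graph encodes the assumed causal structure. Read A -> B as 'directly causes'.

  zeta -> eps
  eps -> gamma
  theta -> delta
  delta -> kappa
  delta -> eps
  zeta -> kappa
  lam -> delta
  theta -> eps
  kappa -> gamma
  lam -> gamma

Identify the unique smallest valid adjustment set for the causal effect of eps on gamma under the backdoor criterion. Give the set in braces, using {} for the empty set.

Variables eligible for adjustment (non-descendants of eps, excluding eps and gamma): {delta, kappa, lam, theta, zeta}.
Backdoor paths from eps to gamma:
  P1: eps <- theta -> delta <- lam -> gamma
  P2: eps <- theta -> delta -> kappa -> gamma
  P3: eps <- zeta -> kappa <- delta <- lam -> gamma
  P4: eps <- zeta -> kappa -> gamma
  P5: eps <- delta <- lam -> gamma
  P6: eps <- delta -> kappa -> gamma
The empty set is not sufficient: P2 (eps <- theta -> delta -> kappa -> gamma) has no collider blocking it and no conditioned non-collider, so it is open.
Try {kappa, lam}:
  P1: blocked at fork node lam ∈ conditioning set.
  P2: blocked at chain node kappa ∈ conditioning set.
  P3: blocked at fork node lam ∈ conditioning set.
  P4: blocked at chain node kappa ∈ conditioning set.
  P5: blocked at fork node lam ∈ conditioning set.
  P6: blocked at chain node kappa ∈ conditioning set.
{kappa, lam} contains no descendant of eps and blocks every backdoor path.
Every element of {kappa, lam} is needed (dropping kappa leaves P2 open; dropping lam leaves P1 open), so no proper subset is valid.
Among all size-2 subsets of the eligible variables, only {kappa, lam} blocks every backdoor path, so it is the unique smallest valid adjustment set.

{kappa, lam}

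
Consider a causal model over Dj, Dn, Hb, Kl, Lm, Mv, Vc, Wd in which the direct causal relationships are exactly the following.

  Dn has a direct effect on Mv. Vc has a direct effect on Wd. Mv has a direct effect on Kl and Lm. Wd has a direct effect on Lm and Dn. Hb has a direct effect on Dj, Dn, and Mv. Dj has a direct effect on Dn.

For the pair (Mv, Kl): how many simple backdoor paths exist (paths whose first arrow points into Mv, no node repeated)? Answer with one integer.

A backdoor path from Mv to Kl is any simple undirected path whose first edge points into Mv (i.e. leaves Mv via a parent).
Parents of Mv: {Dn, Hb}.
No simple path from any parent of Mv reaches Kl without revisiting Mv, so there are no backdoor paths.

0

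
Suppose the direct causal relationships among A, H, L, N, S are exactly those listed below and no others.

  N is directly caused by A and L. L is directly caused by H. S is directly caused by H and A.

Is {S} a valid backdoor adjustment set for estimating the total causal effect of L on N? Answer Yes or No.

No

Backdoor paths from L to N (paths whose first edge points into L):
  P1: L <- H -> S <- A -> N
Condition 1 (no descendant of L in the set): holds — descendants of L are {N}; none are in {S}.
Condition 2 (every backdoor path blocked by {S}):
  P1: open — collider(s) S are conditioned on (or have a conditioned descendant) and no non-collider on the path is in the set.
{S} does not satisfy the backdoor criterion.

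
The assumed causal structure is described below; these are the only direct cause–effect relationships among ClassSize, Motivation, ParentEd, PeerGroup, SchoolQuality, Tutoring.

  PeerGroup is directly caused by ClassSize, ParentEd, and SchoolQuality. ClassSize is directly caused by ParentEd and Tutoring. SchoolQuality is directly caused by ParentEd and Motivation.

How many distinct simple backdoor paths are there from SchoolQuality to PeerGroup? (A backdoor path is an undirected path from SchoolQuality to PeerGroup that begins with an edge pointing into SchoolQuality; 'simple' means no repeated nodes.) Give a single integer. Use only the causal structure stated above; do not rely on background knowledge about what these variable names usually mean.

A backdoor path from SchoolQuality to PeerGroup is any simple undirected path whose first edge points into SchoolQuality (i.e. leaves SchoolQuality via a parent).
Parents of SchoolQuality: {Motivation, ParentEd}.
Enumerating:
  P1: SchoolQuality <- ParentEd -> ClassSize -> PeerGroup
  P2: SchoolQuality <- ParentEd -> PeerGroup
That exhausts the simple backdoor paths. Count: 2.

2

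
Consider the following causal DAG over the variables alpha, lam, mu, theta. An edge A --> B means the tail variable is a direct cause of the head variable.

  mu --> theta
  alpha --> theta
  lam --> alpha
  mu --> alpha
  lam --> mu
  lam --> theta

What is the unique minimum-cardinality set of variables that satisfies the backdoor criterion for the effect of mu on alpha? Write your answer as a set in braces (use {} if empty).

Variables eligible for adjustment (non-descendants of mu, excluding mu and alpha): {lam}.
Backdoor paths from mu to alpha:
  P1: mu <- lam -> alpha
  P2: mu <- lam -> theta <- alpha
The empty set is not sufficient: P1 (mu <- lam -> alpha) has no collider blocking it and no conditioned non-collider, so it is open.
Try {lam}:
  P1: blocked at fork node lam ∈ conditioning set.
  P2: blocked at fork node lam ∈ conditioning set.
{lam} contains no descendant of mu and blocks every backdoor path.
{lam} is the unique smallest valid adjustment set.

{lam}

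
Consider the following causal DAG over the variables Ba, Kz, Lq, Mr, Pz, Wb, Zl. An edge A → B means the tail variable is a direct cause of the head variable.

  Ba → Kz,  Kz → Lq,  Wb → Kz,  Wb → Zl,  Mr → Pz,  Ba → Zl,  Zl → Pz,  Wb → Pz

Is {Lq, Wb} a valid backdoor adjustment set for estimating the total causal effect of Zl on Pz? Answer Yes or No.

Backdoor paths from Zl to Pz (paths whose first edge points into Zl):
  P1: Zl <- Ba -> Kz <- Wb -> Pz
  P2: Zl <- Wb -> Pz
Condition 1 (no descendant of Zl in the set): holds — descendants of Zl are {Pz}; none are in {Lq, Wb}.
Condition 2 (every backdoor path blocked by {Lq, Wb}):
  P1: blocked at fork node Wb ∈ conditioning set.
  P2: blocked at fork node Wb ∈ conditioning set.
{Lq, Wb} satisfies the backdoor criterion.

Yes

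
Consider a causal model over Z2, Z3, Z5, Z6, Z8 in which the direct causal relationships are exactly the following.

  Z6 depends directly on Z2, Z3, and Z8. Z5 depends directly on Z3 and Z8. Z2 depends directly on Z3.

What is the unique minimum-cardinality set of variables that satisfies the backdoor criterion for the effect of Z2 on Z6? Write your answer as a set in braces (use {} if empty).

{Z3}

Variables eligible for adjustment (non-descendants of Z2, excluding Z2 and Z6): {Z3, Z5, Z8}.
Backdoor paths from Z2 to Z6:
  P1: Z2 <- Z3 -> Z5 <- Z8 -> Z6
  P2: Z2 <- Z3 -> Z6
The empty set is not sufficient: P2 (Z2 <- Z3 -> Z6) has no collider blocking it and no conditioned non-collider, so it is open.
Try {Z3}:
  P1: blocked at fork node Z3 ∈ conditioning set.
  P2: blocked at fork node Z3 ∈ conditioning set.
{Z3} contains no descendant of Z2 and blocks every backdoor path.
No other singleton works — e.g. {Z8} leaves P2 open — so {Z3} is the unique smallest valid adjustment set.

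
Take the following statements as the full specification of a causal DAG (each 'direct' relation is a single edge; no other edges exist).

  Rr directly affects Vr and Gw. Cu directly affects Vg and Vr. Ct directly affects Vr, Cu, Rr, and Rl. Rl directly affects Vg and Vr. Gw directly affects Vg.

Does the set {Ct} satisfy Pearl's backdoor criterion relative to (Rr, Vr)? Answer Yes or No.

Yes

Backdoor paths from Rr to Vr (paths whose first edge points into Rr):
  P1: Rr <- Ct -> Cu -> Vr
  P2: Rr <- Ct -> Cu -> Vg <- Rl -> Vr
  P3: Rr <- Ct -> Rl -> Vr
  P4: Rr <- Ct -> Rl -> Vg <- Cu -> Vr
  P5: Rr <- Ct -> Vr
Condition 1 (no descendant of Rr in the set): holds — descendants of Rr are {Gw, Vg, Vr}; none are in {Ct}.
Condition 2 (every backdoor path blocked by {Ct}):
  P1: blocked at fork node Ct ∈ conditioning set.
  P2: blocked at fork node Ct ∈ conditioning set.
  P3: blocked at fork node Ct ∈ conditioning set.
  P4: blocked at fork node Ct ∈ conditioning set.
  P5: blocked at fork node Ct ∈ conditioning set.
{Ct} satisfies the backdoor criterion.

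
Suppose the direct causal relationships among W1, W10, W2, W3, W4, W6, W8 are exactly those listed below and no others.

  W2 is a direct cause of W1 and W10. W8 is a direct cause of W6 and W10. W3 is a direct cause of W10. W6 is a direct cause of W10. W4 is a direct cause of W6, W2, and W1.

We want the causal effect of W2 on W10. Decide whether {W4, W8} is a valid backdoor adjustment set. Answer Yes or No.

Yes

Backdoor paths from W2 to W10 (paths whose first edge points into W2):
  P1: W2 <- W4 -> W6 <- W8 -> W10
  P2: W2 <- W4 -> W6 -> W10
Condition 1 (no descendant of W2 in the set): holds — descendants of W2 are {W1, W10}; none are in {W4, W8}.
Condition 2 (every backdoor path blocked by {W4, W8}):
  P1: blocked at fork node W4 ∈ conditioning set.
  P2: blocked at fork node W4 ∈ conditioning set.
{W4, W8} satisfies the backdoor criterion.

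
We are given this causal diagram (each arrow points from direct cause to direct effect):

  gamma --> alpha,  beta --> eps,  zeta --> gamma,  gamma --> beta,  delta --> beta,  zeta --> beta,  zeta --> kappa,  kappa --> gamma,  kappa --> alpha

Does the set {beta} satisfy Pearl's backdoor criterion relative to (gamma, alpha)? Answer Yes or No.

Backdoor paths from gamma to alpha (paths whose first edge points into gamma):
  P1: gamma <- zeta -> kappa -> alpha
  P2: gamma <- kappa -> alpha
Condition 1 (no descendant of gamma in the set): FAILS — beta is a descendant of gamma.
Condition 2 (every backdoor path blocked by {beta}):
  P1: open — no interior node is in the conditioning set.
  P2: open — no interior node is in the conditioning set.
{beta} does not satisfy the backdoor criterion.

No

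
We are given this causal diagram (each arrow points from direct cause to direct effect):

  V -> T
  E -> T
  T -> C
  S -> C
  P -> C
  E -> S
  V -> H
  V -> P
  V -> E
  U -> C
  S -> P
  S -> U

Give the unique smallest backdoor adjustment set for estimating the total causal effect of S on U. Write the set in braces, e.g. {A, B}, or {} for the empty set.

{}

Variables eligible for adjustment (non-descendants of S, excluding S and U): {E, H, T, V}.
Backdoor paths from S to U:
  P1: S <- E <- V -> T -> C <- U
  P2: S <- E <- V -> P -> C <- U
  P3: S <- E -> T <- V -> P -> C <- U
  P4: S <- E -> T -> C <- U
Each backdoor path contains an unconditioned collider, so every path is already blocked with the empty conditioning set:
  P1: blocked at collider C (neither it nor any descendant is in the conditioning set).
  P2: blocked at collider C (neither it nor any descendant is in the conditioning set).
  P3: blocked at collider T (neither it nor any descendant is in the conditioning set).
  P4: blocked at collider C (neither it nor any descendant is in the conditioning set).
The empty set is therefore the unique smallest valid set.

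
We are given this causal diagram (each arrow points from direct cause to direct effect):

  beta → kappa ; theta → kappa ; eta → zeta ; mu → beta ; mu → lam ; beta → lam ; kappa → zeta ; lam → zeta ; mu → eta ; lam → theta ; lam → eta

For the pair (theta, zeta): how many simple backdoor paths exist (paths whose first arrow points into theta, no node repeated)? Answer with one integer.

A backdoor path from theta to zeta is any simple undirected path whose first edge points into theta (i.e. leaves theta via a parent).
Parents of theta: {lam}.
Enumerating:
  P1: theta <- lam <- mu -> beta -> kappa -> zeta
  P2: theta <- lam <- mu -> eta -> zeta
  P3: theta <- lam <- beta <- mu -> eta -> zeta
  P4: theta <- lam <- beta -> kappa -> zeta
  P5: theta <- lam -> eta <- mu -> beta -> kappa -> zeta
  P6: theta <- lam -> eta -> zeta
  P7: theta <- lam -> zeta
That exhausts the simple backdoor paths. Count: 7.

7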